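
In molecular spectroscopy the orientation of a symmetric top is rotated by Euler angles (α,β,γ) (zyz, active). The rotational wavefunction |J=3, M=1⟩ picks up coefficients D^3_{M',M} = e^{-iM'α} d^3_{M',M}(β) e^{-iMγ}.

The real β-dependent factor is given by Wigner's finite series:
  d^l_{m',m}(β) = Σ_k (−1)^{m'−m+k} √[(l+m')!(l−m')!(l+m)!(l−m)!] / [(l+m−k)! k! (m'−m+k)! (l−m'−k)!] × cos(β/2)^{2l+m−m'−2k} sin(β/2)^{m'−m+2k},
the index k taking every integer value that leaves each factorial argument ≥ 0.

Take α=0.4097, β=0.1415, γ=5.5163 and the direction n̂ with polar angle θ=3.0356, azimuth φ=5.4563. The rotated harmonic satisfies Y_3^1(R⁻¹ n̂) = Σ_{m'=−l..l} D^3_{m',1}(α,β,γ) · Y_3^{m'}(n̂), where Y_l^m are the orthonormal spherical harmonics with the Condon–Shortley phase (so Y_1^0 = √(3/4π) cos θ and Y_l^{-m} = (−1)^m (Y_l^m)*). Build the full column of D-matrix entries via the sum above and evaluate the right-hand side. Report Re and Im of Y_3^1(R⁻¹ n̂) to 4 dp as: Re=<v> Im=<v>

Re=-0.2394 Im=-0.0604

Need the full column D^3_{m',1} for m'=−3..3 at α=0.4097, β=0.1415, γ=5.5163.
cos(β/2)=0.997498, sin(β/2)=0.070691
d^3_{-3,1}: single k=4 term ⇒ +0.000096;  D = -0.000040+0.000088i
d^3_{-2,1}: k∈[3..4] ⇒ +0.002217 -0.000006 = +0.002212;  D = -0.000034+0.002212i
d^3_{-1,1}: k∈[2..4] ⇒ +0.029684 -0.000199 +0.000000 = +0.029486;  D = +0.011325+0.027224i
d^3_{0,1}: k∈[1..3] ⇒ +0.241833 -0.003644 +0.000006 = +0.238195;  D = +0.171519+0.165283i
d^3_{1,1}: k∈[0..2] ⇒ +0.985083 -0.039579 +0.000149 = +0.945653;  D = +0.885968+0.330637i
d^3_{2,1}: k∈[0..1] ⇒ -0.220762 +0.002217 = -0.218545;  D = -0.218243+0.011472i
d^3_{3,1}: single k=0 term ⇒ +0.019161;  D = +0.017151-0.008545i
Y_3^{m'}(θ=3.0356,φ=5.4563) and Σ D·Y over m':
  (-0.0000+0.0001i)·(-0.0004+0.0003i)  (-0.0000+0.0022i)·(+0.0009-0.0113i)  (+0.0113+0.0272i)·(+0.0913+0.0992i)  (+0.1715+0.1653i)·(-0.7214+0.0000i)  (+0.8860+0.3306i)·(-0.0913+0.0992i)  (-0.2182+0.0115i)·(+0.0009+0.0113i)  (+0.0172-0.0085i)·(+0.0004+0.0003i)
Y_3^1(R⁻¹ n̂) = -0.239412-0.060365i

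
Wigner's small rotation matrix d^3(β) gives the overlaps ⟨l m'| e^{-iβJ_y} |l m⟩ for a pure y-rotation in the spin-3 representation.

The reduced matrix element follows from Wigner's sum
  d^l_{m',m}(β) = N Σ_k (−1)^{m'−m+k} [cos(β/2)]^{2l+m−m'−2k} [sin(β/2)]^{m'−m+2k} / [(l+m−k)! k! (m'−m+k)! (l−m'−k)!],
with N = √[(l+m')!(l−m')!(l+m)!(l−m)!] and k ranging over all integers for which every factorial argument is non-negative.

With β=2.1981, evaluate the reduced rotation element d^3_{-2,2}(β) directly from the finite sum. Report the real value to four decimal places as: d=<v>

d=0.1505

d^3_{-2,2}(β=2.1981) via Wigner's sum:
c=cos(2.1981/2)=0.454443, s=sin(2.1981/2)=0.890776; N=√[1·120·120·1]=120.000000
k: max(0,(2)−(-2))=4 … min(3+(2),3−(-2))=5
  k=4: (−1)^0·120.0000/(24)·0.4544^2·0.8908^4 = +0.650133
  k=5: (−1)^1·120.0000/(120)·0.4544^0·0.8908^6 = -0.499587
d^3_{-2,2}(2.1981) = +0.650133 -0.499587 = +0.150546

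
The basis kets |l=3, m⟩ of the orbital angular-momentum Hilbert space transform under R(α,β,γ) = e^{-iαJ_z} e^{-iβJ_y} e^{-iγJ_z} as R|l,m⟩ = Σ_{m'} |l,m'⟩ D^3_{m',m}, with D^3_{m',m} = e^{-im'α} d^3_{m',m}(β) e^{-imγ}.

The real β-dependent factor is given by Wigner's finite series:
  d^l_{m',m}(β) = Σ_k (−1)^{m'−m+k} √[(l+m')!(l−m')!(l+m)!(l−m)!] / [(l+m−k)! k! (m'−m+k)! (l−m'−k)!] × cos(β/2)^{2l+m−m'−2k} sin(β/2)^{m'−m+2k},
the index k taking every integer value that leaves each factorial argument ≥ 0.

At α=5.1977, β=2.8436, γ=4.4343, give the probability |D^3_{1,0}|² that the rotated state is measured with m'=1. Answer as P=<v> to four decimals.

P=0.2059

D^3_{1,0}(5.1977,2.8436,4.4343) = e^{-i·1·5.1977}·d^3_{1,0}(2.8436)·e^{-i·0·4.4343}. Compute d first:
c=cos(2.8436/2)=0.148446, s=sin(2.8436/2)=0.988921; N=√[24·2·6·6]=41.569219
k: max(0,(0)−(1))=0 … min(3+(0),3−(1))=2
  k=0: (−1)^1·41.5692/(12)·0.1484^5·0.9889^1 = -0.000247
  k=1: (−1)^2·41.5692/(4)·0.1484^3·0.9889^3 = +0.032877
  k=2: (−1)^3·41.5692/(12)·0.1484^1·0.9889^5 = -0.486368
d^3_{1,0}(2.8436) = -0.000247 +0.032877 -0.486368 = -0.453738
|D^3_{1,0}|² = |d^3_{1,0}(β)|² = (-0.453738)² = 0.205878 (the z-rotation phases have unit modulus)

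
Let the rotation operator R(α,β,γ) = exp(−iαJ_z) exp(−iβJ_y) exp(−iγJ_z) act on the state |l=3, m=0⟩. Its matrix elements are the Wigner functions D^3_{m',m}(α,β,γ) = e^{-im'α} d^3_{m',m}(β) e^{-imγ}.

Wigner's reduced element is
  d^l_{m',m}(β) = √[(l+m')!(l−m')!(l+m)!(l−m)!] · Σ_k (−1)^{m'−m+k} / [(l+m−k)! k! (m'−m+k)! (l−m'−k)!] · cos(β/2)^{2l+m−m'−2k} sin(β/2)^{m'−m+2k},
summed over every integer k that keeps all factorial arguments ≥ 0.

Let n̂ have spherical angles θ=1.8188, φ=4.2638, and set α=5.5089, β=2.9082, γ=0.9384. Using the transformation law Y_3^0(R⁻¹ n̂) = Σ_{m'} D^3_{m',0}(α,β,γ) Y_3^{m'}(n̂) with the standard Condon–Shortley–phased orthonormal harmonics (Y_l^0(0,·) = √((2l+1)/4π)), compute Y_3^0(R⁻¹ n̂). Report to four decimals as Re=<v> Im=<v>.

Need the full column D^3_{m',0} for m'=−3..3 at α=5.5089, β=2.9082, γ=0.9384.
cos(β/2)=0.116432, sin(β/2)=0.993199
d^3_{-3,0}: single k=3 term ⇒ +0.006916;  D = -0.004724-0.005050i
d^3_{-2,0}: k∈[2..3] ⇒ +0.000993 -0.072252 = -0.071259;  D = -0.001584+0.071241i
d^3_{-1,0}: k∈[1..3] ⇒ +0.000074 -0.016071 +0.389800 = +0.373803;  D = +0.267240-0.261365i
d^3_{0,0}: k∈[0..3] ⇒ +0.000002 -0.001632 +0.118721 -0.959880 = -0.842787;  D = -0.842787+0.000000i
d^3_{1,0}: k∈[0..2] ⇒ -0.000074 +0.016071 -0.389800 = -0.373803;  D = -0.267240-0.261365i
d^3_{2,0}: k∈[0..1] ⇒ +0.000993 -0.072252 = -0.071259;  D = -0.001584-0.071241i
d^3_{3,0}: single k=0 term ⇒ -0.006916;  D = +0.004724-0.005050i
Y_3^{m'}(θ=1.8188,φ=4.2638) and Σ D·Y over m':
  (-0.0047-0.0051i)·(+0.3705-0.0848i)  (-0.0016+0.0712i)·(+0.1471+0.1843i)  (+0.2672-0.2614i)·(+0.0949-0.1972i)  (-0.8428+0.0000i)·(+0.2472+0.0000i)  (-0.2672-0.2614i)·(-0.0949-0.1972i)  (-0.0016-0.0712i)·(+0.1471-0.1843i)  (+0.0047-0.0051i)·(-0.3705-0.0848i)
Y_3^0(R⁻¹ n̂) = -0.291788-0.000000i

Re=-0.2918 Im=0.0000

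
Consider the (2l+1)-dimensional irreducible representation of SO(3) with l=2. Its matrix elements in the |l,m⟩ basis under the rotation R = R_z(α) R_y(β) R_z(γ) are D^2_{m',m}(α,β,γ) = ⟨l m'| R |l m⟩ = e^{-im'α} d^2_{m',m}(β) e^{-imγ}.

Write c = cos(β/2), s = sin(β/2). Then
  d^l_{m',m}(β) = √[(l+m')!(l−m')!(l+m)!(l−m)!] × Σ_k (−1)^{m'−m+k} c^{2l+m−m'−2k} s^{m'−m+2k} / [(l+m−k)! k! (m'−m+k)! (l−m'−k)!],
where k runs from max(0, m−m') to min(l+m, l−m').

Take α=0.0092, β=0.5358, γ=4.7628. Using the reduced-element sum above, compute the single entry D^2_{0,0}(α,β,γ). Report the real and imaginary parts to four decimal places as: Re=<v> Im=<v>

Re=0.6090 Im=0.0000

D^2_{0,0}(0.0092,0.5358,4.7628) = e^{-i·0·0.0092}·d^2_{0,0}(0.5358)·e^{-i·0·4.7628}. Compute d first:
Half-angle: c=0.964329, s=0.264707. N=√(2·2·2·2)=4.000000
The bounds max(0,m−m')=0 and min(l+m,l−m')=2 give 3 terms
  k=0: (−1)^0·4.0000/(4)·0.9643^4·0.2647^0 = +0.864770
  k=1: (−1)^1·4.0000/(1)·0.9643^2·0.2647^2 = -0.260640
  k=2: (−1)^2·4.0000/(4)·0.9643^0·0.2647^4 = +0.004910
d^2_{0,0}(0.5358) = +0.864770 -0.260640 +0.004910 = +0.609040
Phases: e^{-i·(0)·0.0092}=+1.000000+0.000000i, e^{-i·(0)·4.7628}=+1.000000+0.000000i ⇒ D=+0.609040+0.000000i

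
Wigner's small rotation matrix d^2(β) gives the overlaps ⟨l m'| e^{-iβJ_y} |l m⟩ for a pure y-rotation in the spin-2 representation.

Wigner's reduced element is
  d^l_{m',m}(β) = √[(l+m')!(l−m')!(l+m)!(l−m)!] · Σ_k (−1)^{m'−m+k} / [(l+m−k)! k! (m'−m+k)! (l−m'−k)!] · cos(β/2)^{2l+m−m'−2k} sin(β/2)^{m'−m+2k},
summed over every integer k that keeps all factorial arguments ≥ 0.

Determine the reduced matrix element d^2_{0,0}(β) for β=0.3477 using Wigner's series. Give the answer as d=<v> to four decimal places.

d^2_{0,0}(β=0.3477) via Wigner's sum:
c=cos(0.3477/2)=0.984926, s=sin(0.3477/2)=0.172976; N=√[2·2·2·2]=4.000000
k: max(0,(0)−(0))=0 … min(2+(0),2−(0))=2
  k=0: (−1)^0·4.0000/(4)·0.9849^4·0.1730^0 = +0.941054
  k=1: (−1)^1·4.0000/(1)·0.9849^2·0.1730^2 = -0.116101
  k=2: (−1)^2·4.0000/(4)·0.9849^0·0.1730^4 = +0.000895
d^2_{0,0}(0.3477) = +0.941054 -0.116101 +0.000895 = +0.825848

d=0.8258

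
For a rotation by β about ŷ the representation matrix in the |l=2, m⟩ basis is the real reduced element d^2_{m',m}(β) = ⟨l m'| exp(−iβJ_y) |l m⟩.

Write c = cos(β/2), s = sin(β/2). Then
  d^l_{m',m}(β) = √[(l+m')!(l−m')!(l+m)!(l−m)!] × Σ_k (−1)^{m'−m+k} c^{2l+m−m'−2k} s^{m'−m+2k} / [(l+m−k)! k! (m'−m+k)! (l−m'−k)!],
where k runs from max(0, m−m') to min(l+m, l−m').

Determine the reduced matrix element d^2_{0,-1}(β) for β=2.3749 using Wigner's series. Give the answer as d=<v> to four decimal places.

d=0.6119

d^2_{0,-1}(β=2.3749) via Wigner's sum:
Half-angle: c=0.374026, s=0.927418. N=√(2·2·1·6)=4.898979
k∈{0,1} keeps every argument non-negative
  k=0: (−1)^1·4.8990/(2)·0.3740^3·0.9274^1 = -0.118866
  k=1: (−1)^2·4.8990/(2)·0.3740^1·0.9274^3 = +0.730810
d^2_{0,-1}(2.3749) = -0.118866 +0.730810 = +0.611944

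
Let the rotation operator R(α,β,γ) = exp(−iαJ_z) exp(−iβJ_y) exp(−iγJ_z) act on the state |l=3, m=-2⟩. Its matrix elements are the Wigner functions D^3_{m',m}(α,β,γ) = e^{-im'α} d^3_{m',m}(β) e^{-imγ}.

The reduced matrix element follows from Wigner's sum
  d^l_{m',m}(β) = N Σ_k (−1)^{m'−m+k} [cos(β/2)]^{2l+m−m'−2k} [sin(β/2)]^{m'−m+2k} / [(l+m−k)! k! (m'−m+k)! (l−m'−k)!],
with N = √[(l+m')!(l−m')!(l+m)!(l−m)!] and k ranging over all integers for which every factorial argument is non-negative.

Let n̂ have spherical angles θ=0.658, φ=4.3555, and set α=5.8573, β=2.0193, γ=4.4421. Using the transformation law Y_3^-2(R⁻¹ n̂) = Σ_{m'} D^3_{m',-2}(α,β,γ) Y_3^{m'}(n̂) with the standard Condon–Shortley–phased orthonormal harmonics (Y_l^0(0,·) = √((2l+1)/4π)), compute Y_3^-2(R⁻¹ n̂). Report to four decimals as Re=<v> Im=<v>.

Need the full column D^3_{m',-2} for m'=−3..3 at α=5.8573, β=2.0193, γ=4.4421.
cos(β/2)=0.532157, sin(β/2)=0.846646
d^3_{-3,-2}: single k=1 term ⇒ +0.088507;  D = +0.021677+0.085811i
d^3_{-2,-2}: k∈[0..1] ⇒ +0.022711 -0.287430 = -0.264719;  D = +0.046988-0.260516i
d^3_{-1,-2}: k∈[0..1] ⇒ -0.114262 +0.578435 = +0.464173;  D = -0.263749+0.381959i
d^3_{0,-2}: k∈[0..1] ⇒ +0.314864 -0.796979 = -0.482115;  D = +0.413371-0.248112i
d^3_{1,-2}: k∈[0..1] ⇒ -0.578435 +0.732063 = +0.153628;  D = -0.152618+0.017581i
d^3_{2,-2}: k∈[0..1] ⇒ +0.727539 -0.368307 = +0.359232;  D = -0.341978-0.109995i
d^3_{3,-2}: single k=0 term ⇒ -0.567053;  D = +0.419866+0.381132i
Y_3^{m'}(θ=0.658,φ=4.3555) and Σ D·Y over m':
  (+0.0217+0.0858i)·(+0.0837-0.0458i)  (+0.0470-0.2605i)·(-0.2286-0.1980i)  (-0.2637+0.3820i)·(-0.1471+0.3945i)  (+0.4134-0.2481i)·(+0.0384+0.0000i)  (-0.1526+0.0176i)·(+0.1471+0.3945i)  (-0.3420-0.1100i)·(-0.2286+0.1980i)  (+0.4199+0.3811i)·(-0.0837-0.0458i)
Y_3^-2(R⁻¹ n̂) = -0.099723-0.264612i

Re=-0.0997 Im=-0.2646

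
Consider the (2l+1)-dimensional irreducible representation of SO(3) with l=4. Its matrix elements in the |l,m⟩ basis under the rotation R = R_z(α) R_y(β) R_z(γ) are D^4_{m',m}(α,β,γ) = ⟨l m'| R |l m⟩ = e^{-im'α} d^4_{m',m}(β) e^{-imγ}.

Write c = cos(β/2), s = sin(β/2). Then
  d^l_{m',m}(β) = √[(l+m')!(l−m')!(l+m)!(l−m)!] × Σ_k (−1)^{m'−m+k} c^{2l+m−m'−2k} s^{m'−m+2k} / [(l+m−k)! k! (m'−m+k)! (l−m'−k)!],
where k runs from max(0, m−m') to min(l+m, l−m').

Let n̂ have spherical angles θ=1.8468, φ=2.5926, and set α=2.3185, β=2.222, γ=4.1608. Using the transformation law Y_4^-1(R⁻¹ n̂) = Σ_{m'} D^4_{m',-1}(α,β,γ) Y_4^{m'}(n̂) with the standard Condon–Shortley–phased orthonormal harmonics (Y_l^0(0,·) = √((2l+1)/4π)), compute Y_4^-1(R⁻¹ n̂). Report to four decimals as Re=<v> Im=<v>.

Re=-0.0473 Im=0.4942

Need the full column D^4_{m',-1} for m'=−4..4 at α=2.3185, β=2.222, γ=4.1608.
cos(β/2)=0.443766, sin(β/2)=0.896143
d^4_{-4,-1}: single k=3 term ⇒ +0.092682;  D = +0.059875+0.070745i
d^4_{-3,-1}: k∈[2..3] ⇒ +0.048680 -0.330859 = -0.282179;  D = -0.033984+0.280125i
d^4_{-2,-1}: k∈[1..3] ⇒ +0.012885 -0.262728 +0.714270 = +0.464427;  D = -0.376095+0.272479i
d^4_{-1,-1}: k∈[0..3] ⇒ +0.001504 -0.091996 +0.750317 -1.019931 = -0.360106;  D = -0.353203-0.070170i
d^4_{0,-1}: k∈[0..3] ⇒ -0.013582 +0.332327 -1.355231 +0.921106 = -0.115380;  D = +0.060464+0.098269i
d^4_{1,-1}: k∈[0..3] ⇒ +0.061330 -0.750317 +1.529897 -0.415928 = +0.424982;  D = -0.113972+0.409415i
d^4_{2,-1}: k∈[0..2] ⇒ -0.175152 +1.071405 -0.873838 = +0.022415;  D = +0.019921-0.010275i
d^4_{3,-1}: k∈[0..1] ⇒ +0.330859 -0.809545 = -0.478687;  D = +0.450173+0.162743i
d^4_{4,-1}: single k=0 term ⇒ -0.377956;  D = -0.147465-0.348001i
Y_4^{m'}(θ=1.8468,φ=2.5926) and Σ D·Y over m':
  (+0.0599+0.0707i)·(-0.2219+0.3075i)  (-0.0340+0.2801i)·(-0.0231+0.3029i)  (-0.3761+0.2725i)·(-0.0677-0.1324i)  (-0.3532-0.0702i)·(-0.2624-0.1605i)  (+0.0605+0.0983i)·(+0.1021+0.0000i)  (-0.1140+0.4094i)·(+0.2624-0.1605i)  (+0.0199-0.0103i)·(-0.0677+0.1324i)  (+0.4502+0.1627i)·(+0.0231+0.3029i)  (-0.1475-0.3480i)·(-0.2219-0.3075i)
Y_4^-1(R⁻¹ n̂) = -0.047327+0.494224i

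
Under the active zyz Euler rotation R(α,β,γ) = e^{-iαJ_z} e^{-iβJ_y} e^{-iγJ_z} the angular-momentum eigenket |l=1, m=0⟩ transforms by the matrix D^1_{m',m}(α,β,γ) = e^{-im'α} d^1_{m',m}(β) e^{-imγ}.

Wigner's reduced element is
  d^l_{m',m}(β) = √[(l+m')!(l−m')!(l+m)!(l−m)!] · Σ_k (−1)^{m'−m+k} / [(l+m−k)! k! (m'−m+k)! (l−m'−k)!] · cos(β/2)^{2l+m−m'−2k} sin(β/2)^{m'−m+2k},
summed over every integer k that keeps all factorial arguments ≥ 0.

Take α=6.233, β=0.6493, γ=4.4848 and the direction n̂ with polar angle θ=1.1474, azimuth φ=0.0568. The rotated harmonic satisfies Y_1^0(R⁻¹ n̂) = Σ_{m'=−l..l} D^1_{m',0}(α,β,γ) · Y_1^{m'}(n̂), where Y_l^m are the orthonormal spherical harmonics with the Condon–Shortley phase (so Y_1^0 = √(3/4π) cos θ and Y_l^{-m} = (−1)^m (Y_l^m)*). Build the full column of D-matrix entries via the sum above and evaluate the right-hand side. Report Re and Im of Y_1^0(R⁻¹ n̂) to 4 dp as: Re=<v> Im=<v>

Re=0.4277 Im=0.0000

Need the full column D^1_{m',0} for m'=−1..1 at α=6.233, β=0.6493, γ=4.4848.
cos(β/2)=0.947762, sin(β/2)=0.318977
d^1_{-1,0}: single k=1 term ⇒ +0.427537;  D = +0.426999-0.021447i
d^1_{0,0}: k∈[0..1] ⇒ +0.898254 -0.101746 = +0.796507;  D = +0.796507+0.000000i
d^1_{1,0}: single k=0 term ⇒ -0.427537;  D = -0.426999-0.021447i
Y_1^{m'}(θ=1.1474,φ=0.0568) and Σ D·Y over m':
  (+0.4270-0.0214i)·(+0.3145-0.0179i)  (+0.7965+0.0000i)·(+0.2007+0.0000i)  (-0.4270-0.0214i)·(-0.3145-0.0179i)
Y_1^0(R⁻¹ n̂) = +0.427693+0.000000i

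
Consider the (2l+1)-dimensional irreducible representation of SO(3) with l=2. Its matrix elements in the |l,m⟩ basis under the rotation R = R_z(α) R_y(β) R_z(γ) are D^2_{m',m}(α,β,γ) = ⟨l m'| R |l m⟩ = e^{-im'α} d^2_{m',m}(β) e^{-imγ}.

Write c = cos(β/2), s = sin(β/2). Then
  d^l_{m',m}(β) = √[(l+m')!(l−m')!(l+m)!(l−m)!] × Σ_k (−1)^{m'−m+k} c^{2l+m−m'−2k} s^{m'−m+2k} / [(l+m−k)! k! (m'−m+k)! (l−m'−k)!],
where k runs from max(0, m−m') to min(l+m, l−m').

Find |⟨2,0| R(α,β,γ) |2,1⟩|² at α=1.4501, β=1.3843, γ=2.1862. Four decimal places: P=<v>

Split into d^2_{0,1}(β=1.3843) × two z-phases.
With c≡cos(β/2)=0.769876 and s≡sin(β/2)=0.638194, N=[2·2·6·1]^{1/2}=4.898979
k∈{1,2} keeps every argument non-negative
  k=1: (−1)^0·4.8990/(2)·0.7699^3·0.6382^1 = +0.713329
  k=2: (−1)^1·4.8990/(2)·0.7699^1·0.6382^3 = -0.490178
d^2_{0,1}(1.3843) = +0.713329 -0.490178 = +0.223151
|D^2_{0,1}|² = |d^2_{0,1}(β)|² = (+0.223151)² = 0.049796 (the z-rotation phases have unit modulus)

P=0.0498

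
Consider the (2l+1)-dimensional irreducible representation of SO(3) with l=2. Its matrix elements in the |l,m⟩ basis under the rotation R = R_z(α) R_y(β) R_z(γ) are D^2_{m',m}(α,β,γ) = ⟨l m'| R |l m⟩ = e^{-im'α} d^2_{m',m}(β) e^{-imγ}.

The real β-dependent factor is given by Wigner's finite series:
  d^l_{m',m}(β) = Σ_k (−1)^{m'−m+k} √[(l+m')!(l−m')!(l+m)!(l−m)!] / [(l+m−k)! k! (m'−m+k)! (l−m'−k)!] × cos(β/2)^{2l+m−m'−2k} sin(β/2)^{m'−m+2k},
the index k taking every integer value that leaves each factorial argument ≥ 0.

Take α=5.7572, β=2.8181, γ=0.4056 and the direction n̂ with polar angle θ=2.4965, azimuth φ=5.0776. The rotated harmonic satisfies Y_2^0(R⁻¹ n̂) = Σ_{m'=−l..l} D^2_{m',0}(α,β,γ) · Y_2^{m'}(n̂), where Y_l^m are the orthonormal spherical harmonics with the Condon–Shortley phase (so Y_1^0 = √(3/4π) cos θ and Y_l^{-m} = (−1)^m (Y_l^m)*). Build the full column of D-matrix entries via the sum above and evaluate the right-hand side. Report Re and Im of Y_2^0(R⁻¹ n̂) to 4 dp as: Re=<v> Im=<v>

Need the full column D^2_{m',0} for m'=−2..2 at α=5.7572, β=2.8181, γ=0.4056.
cos(β/2)=0.161042, sin(β/2)=0.986948
d^2_{-2,0}: single k=2 term ⇒ +0.061879;  D = +0.030683-0.053736i
d^2_{-1,0}: k∈[1..2] ⇒ +0.010097 -0.379225 = -0.369128;  D = -0.319233+0.185326i
d^2_{0,0}: k∈[0..2] ⇒ +0.000673 -0.101048 +0.948804 = +0.848428;  D = +0.848428+0.000000i
d^2_{1,0}: k∈[0..1] ⇒ -0.010097 +0.379225 = +0.369128;  D = +0.319233+0.185326i
d^2_{2,0}: single k=0 term ⇒ +0.061879;  D = +0.030683+0.053736i
Y_2^{m'}(θ=2.4965,φ=5.0776) and Σ D·Y over m':
  (+0.0307-0.0537i)·(-0.1040+0.0932i)  (-0.3192+0.1853i)·(-0.1326-0.3467i)  (+0.8484+0.0000i)·(+0.2887+0.0000i)  (+0.3192+0.1853i)·(+0.1326-0.3467i)  (+0.0307+0.0537i)·(-0.1040-0.0932i)
Y_2^0(R⁻¹ n̂) = +0.461719-0.000000i

Re=0.4617 Im=0.0000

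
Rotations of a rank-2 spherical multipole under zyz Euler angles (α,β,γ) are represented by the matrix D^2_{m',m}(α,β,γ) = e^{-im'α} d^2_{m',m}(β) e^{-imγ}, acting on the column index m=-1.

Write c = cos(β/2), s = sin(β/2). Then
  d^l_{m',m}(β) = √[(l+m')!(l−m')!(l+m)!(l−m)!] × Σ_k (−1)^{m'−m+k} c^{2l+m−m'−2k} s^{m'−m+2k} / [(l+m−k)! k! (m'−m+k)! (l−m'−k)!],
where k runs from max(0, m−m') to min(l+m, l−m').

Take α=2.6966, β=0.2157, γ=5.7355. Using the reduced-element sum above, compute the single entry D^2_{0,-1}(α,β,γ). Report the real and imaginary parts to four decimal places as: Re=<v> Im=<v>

D^2_{0,-1}(2.6966,0.2157,5.7355) = e^{-i·0·2.6966}·d^2_{0,-1}(0.2157)·e^{-i·-1·5.7355}. Compute d first:
With c≡cos(β/2)=0.994190 and s≡sin(β/2)=0.107641, N=[2·2·1·6]^{1/2}=4.898979
Admissible k: 0..1 (factorial args all ≥0)
  k=0: (−1)^1·4.8990/(2)·0.9942^3·0.1076^1 = -0.259096
  k=1: (−1)^2·4.8990/(2)·0.9942^1·0.1076^3 = +0.003037
d^2_{0,-1}(0.2157) = -0.259096 +0.003037 = -0.256059
Phases: e^{-i·(0)·2.6966}=+1.000000+0.000000i, e^{-i·(-1)·5.7355}=+0.853732-0.520712i ⇒ D=-0.218606+0.133333i

Re=-0.2186 Im=0.1333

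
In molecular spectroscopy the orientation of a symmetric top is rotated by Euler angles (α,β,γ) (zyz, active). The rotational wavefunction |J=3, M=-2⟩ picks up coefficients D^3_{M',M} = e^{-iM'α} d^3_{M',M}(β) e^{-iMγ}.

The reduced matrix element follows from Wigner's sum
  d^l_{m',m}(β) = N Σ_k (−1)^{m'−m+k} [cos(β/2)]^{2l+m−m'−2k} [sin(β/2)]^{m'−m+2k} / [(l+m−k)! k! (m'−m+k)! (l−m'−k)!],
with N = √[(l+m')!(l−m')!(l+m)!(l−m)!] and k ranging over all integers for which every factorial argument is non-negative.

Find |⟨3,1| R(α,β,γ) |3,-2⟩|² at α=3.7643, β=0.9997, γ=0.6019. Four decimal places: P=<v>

D^3_{1,-2}(3.7643,0.9997,0.6019) = e^{-i·1·3.7643}·d^3_{1,-2}(0.9997)·e^{-i·-2·0.6019}. Compute d first:
With c≡cos(β/2)=0.877654 and s≡sin(β/2)=0.479294, N=[24·2·1·120]^{1/2}=75.894664
Admissible k: 0..1 (factorial args all ≥0)
  k=0: (−1)^3·75.8947/(12)·0.8777^3·0.4793^3 = -0.470767
  k=1: (−1)^4·75.8947/(24)·0.8777^1·0.4793^5 = +0.070199
d^3_{1,-2}(0.9997) = -0.470767 +0.070199 = -0.400568
|D^3_{1,-2}|² = |d^3_{1,-2}(β)|² = (-0.400568)² = 0.160455 (the z-rotation phases have unit modulus)

P=0.1605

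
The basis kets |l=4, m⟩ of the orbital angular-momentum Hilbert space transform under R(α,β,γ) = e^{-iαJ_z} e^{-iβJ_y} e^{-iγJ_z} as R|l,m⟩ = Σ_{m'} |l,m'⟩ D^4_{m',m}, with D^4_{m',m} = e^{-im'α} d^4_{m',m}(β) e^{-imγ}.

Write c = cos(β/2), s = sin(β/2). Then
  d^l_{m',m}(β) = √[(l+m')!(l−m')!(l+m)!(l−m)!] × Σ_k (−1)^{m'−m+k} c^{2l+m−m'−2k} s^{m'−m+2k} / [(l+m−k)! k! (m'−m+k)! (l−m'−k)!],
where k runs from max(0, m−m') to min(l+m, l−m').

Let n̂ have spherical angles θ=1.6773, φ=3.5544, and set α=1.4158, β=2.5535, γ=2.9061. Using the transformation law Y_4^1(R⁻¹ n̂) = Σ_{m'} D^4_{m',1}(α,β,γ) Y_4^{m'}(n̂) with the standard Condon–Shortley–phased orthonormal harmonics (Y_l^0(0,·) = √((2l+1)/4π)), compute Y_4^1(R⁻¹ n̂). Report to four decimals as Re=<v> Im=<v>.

Re=0.0782 Im=0.2478

Need the full column D^4_{m',1} for m'=−4..4 at α=1.4158, β=2.5535, γ=2.9061.
cos(β/2)=0.289827, sin(β/2)=0.957079
d^4_{-4,1}: single k=5 term ⇒ +0.146302;  D = -0.135620+0.054876i
d^4_{-3,1}: k∈[4..5] ⇒ +0.078319 -0.512431 = -0.434112;  D = -0.098755-0.422730i
d^4_{-2,1}: k∈[3..5] ⇒ +0.025354 -0.414727 +0.904503 = +0.515130;  D = +0.513701-0.038342i
d^4_{-1,1}: k∈[2..5] ⇒ +0.005429 -0.177611 +0.968403 -0.704015 = +0.092206;  D = +0.007414-0.091908i
d^4_{0,1}: k∈[1..4] ⇒ +0.000735 -0.048107 +0.524593 -0.953430 = -0.476208;  D = +0.463064+0.111110i
d^4_{1,1}: k∈[0..3] ⇒ +0.000050 -0.008144 +0.177611 -0.645602 = -0.476085;  D = +0.181217-0.440247i
d^4_{2,1}: k∈[0..2] ⇒ -0.000698 +0.038032 -0.276485 = -0.239151;  D = -0.204444-0.124079i
d^4_{3,1}: k∈[0..1] ⇒ +0.004309 -0.078319 = -0.074010;  D = -0.047706+0.056583i
d^4_{4,1}: single k=0 term ⇒ -0.013416;  D = +0.008799+0.010128i
Y_4^{m'}(θ=1.6773,φ=3.5544) and Σ D·Y over m':
  (-0.1356+0.0549i)·(-0.0348-0.4312i)  (-0.0988-0.4227i)·(+0.0427-0.1236i)  (+0.5137-0.0383i)·(-0.2065+0.2239i)  (+0.0074-0.0919i)·(-0.1338+0.0586i)  (+0.4631+0.1111i)·(+0.2820+0.0000i)  (+0.1812-0.4402i)·(+0.1338+0.0586i)  (-0.2044-0.1241i)·(-0.2065-0.2239i)  (-0.0477+0.0566i)·(-0.0427-0.1236i)  (+0.0088+0.0101i)·(-0.0348+0.4312i)
Y_4^1(R⁻¹ n̂) = +0.078190+0.247750i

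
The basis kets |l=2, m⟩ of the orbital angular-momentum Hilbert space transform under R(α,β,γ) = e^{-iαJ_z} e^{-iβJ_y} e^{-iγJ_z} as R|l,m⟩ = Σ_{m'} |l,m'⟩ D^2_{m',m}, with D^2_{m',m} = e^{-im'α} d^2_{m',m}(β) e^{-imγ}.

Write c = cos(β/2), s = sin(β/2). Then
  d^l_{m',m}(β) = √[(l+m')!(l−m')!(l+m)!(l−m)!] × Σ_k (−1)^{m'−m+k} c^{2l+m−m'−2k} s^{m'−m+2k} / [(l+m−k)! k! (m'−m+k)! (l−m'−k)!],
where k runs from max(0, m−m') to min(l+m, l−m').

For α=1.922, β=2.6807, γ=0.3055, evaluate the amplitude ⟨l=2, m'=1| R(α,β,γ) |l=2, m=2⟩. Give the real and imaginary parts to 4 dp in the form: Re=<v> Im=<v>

Re=-0.0190 Im=-0.0133

D^2_{1,2}(1.922,2.6807,0.3055) = e^{-i·1·1.922}·d^2_{1,2}(2.6807)·e^{-i·2·0.3055}. Compute d first:
With c≡cos(β/2)=0.228412 and s≡sin(β/2)=0.973565, N=[6·1·24·1]^{1/2}=12.000000
Admissible k: 1..1 (factorial args all ≥0)
  k=1: (−1)^0·12.0000/(6)·0.2284^3·0.9736^1 = +0.023203
d^2_{1,2}(2.6807) = +0.023203
Attach z-rotation phases: D = e^{-i(1)(1.922)}·(+0.023203)·e^{-i(2)(0.3055)} = -0.019037-0.013266i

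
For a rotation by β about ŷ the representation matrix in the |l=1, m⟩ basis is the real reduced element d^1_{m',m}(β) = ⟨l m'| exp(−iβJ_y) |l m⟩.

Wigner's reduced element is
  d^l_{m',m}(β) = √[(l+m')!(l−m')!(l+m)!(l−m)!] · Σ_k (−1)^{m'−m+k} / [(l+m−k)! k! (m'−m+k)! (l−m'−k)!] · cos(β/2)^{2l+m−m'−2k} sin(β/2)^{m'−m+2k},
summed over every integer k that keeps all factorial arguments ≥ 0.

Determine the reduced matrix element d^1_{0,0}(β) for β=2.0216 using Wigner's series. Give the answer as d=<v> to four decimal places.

d^1_{0,0}(β=2.0216) via Wigner's sum:
With c≡cos(β/2)=0.531183 and s≡sin(β/2)=0.847257, N=[1·1·1·1]^{1/2}=1.000000
k∈{0,1} keeps every argument non-negative
  k=0: (−1)^0·1.0000/(1)·0.5312^2·0.8473^0 = +0.282155
  k=1: (−1)^1·1.0000/(1)·0.5312^0·0.8473^2 = -0.717845
d^1_{0,0}(2.0216) = +0.282155 -0.717845 = -0.435689

d=-0.4357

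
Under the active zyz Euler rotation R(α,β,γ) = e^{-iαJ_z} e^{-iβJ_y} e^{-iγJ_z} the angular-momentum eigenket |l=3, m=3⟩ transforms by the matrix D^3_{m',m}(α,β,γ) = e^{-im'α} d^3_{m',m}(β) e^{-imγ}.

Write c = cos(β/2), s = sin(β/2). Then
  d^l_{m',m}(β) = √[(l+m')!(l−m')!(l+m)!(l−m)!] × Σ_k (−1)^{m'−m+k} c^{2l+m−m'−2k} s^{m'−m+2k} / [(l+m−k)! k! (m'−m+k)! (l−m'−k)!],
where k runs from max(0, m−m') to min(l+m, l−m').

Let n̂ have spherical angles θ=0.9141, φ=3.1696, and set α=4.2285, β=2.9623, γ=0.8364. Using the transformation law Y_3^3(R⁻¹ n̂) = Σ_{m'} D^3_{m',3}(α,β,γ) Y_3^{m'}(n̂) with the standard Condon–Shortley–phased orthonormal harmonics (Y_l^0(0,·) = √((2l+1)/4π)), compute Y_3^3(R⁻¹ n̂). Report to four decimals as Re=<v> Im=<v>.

Need the full column D^3_{m',3} for m'=−3..3 at α=4.2285, β=2.9623, γ=0.8364.
cos(β/2)=0.089526, sin(β/2)=0.995984
d^3_{-3,3}: single k=6 term ⇒ +0.976147;  D = -0.713223-0.666466i
d^3_{-2,3}: single k=5 term ⇒ +0.214926;  D = +0.202951-0.070739i
d^3_{-1,3}: single k=4 term ⇒ +0.030546;  D = -0.004520+0.030210i
d^3_{0,3}: single k=3 term ⇒ +0.003170;  D = -0.002557-0.001874i
d^3_{1,3}: single k=2 term ⇒ +0.000247;  D = +0.000222-0.000108i
d^3_{2,3}: single k=1 term ⇒ +0.000014;  D = -0.000000+0.000014i
d^3_{3,3}: single k=0 term ⇒ +0.000001;  D = -0.000000-0.000000i
Y_3^{m'}(θ=0.9141,φ=3.1696) and Σ D·Y over m':
  (-0.7132-0.6665i)·(-0.2066+0.0174i)  (+0.2030-0.0707i)·(+0.3908-0.0219i)  (-0.0045+0.0302i)·(-0.2210+0.0062i)  (-0.0026-0.0019i)·(-0.2589+0.0000i)  (+0.0002-0.0001i)·(+0.2210+0.0062i)  (-0.0000+0.0000i)·(+0.3908+0.0219i)  (-0.0000-0.0000i)·(+0.2066+0.0174i)
Y_3^3(R⁻¹ n̂) = +0.238191+0.086929i

Re=0.2382 Im=0.0869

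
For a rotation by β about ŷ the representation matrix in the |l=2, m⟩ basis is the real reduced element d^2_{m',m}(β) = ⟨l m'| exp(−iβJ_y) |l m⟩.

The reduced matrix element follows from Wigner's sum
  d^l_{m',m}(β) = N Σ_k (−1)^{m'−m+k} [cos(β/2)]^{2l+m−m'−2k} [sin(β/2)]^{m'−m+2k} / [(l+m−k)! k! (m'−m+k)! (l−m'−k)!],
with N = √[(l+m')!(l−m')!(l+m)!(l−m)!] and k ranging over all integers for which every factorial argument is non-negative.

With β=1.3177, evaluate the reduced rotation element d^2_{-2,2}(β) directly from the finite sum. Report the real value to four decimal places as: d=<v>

d=0.1405

d^2_{-2,2}(β=1.3177) via Wigner's sum:
c=cos(1.3177/2)=0.790697, s=sin(1.3177/2)=0.612208; N=√[1·24·24·1]=24.000000
k∈{4} keeps every argument non-negative
  k=4: (−1)^0·24.0000/(24)·0.7907^0·0.6122^4 = +0.140474
d^2_{-2,2}(1.3177) = +0.140474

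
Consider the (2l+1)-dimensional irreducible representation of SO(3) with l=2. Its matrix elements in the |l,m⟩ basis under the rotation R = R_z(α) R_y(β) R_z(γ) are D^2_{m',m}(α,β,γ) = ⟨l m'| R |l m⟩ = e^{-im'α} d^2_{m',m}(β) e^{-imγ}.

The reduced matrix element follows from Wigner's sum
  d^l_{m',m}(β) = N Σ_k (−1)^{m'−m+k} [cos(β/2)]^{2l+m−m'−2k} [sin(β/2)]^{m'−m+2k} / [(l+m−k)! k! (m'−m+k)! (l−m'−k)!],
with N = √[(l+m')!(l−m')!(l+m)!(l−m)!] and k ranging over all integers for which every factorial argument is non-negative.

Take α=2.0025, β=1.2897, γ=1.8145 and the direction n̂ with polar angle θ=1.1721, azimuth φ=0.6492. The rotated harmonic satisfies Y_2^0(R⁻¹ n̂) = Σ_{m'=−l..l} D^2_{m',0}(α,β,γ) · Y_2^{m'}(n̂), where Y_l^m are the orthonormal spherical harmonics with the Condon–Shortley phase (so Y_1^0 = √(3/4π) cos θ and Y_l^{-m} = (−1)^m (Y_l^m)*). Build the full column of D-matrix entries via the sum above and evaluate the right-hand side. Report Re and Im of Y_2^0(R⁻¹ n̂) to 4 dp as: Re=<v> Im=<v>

Re=-0.2309 Im=0.0000

Need the full column D^2_{m',0} for m'=−2..2 at α=2.0025, β=1.2897, γ=1.8145.
cos(β/2)=0.799190, sin(β/2)=0.601079
d^2_{-2,0}: single k=2 term ⇒ +0.565247;  D = -0.367326-0.429622i
d^2_{-1,0}: k∈[1..2] ⇒ +0.751548 -0.425128 = +0.326421;  D = -0.136581+0.296473i
d^2_{0,0}: k∈[0..2] ⇒ +0.407944 -0.923044 +0.130534 = -0.384566;  D = -0.384566+0.000000i
d^2_{1,0}: k∈[0..1] ⇒ -0.751548 +0.425128 = -0.326421;  D = +0.136581+0.296473i
d^2_{2,0}: single k=0 term ⇒ +0.565247;  D = -0.367326+0.429622i
Y_2^{m'}(θ=1.1721,φ=0.6492) and Σ D·Y over m':
  (-0.3673-0.4296i)·(+0.0883-0.3160i)  (-0.1366+0.2965i)·(+0.2202-0.1671i)  (-0.3846+0.0000i)·(-0.1728+0.0000i)  (+0.1366+0.2965i)·(-0.2202-0.1671i)  (-0.3673+0.4296i)·(+0.0883+0.3160i)
Y_2^0(R⁻¹ n̂) = -0.230943+0.000000i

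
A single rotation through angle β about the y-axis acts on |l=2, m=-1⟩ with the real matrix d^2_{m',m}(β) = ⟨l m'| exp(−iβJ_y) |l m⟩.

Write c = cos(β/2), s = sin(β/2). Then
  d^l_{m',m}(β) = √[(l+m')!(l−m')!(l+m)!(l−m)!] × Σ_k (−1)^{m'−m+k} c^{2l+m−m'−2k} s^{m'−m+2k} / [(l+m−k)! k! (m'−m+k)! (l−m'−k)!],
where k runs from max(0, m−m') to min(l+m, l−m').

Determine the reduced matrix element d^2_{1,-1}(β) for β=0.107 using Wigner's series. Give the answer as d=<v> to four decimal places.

d=0.0085

d^2_{1,-1}(β=0.107) via Wigner's sum:
With c≡cos(β/2)=0.998569 and s≡sin(β/2)=0.053474, N=[6·1·1·6]^{1/2}=6.000000
k: max(0,(-1)−(1))=0 … min(2+(-1),2−(1))=1
  k=0: (−1)^2·6.0000/(2)·0.9986^2·0.0535^2 = +0.008554
  k=1: (−1)^3·6.0000/(6)·0.9986^0·0.0535^4 = -0.000008
d^2_{1,-1}(0.107) = +0.008554 -0.000008 = +0.008546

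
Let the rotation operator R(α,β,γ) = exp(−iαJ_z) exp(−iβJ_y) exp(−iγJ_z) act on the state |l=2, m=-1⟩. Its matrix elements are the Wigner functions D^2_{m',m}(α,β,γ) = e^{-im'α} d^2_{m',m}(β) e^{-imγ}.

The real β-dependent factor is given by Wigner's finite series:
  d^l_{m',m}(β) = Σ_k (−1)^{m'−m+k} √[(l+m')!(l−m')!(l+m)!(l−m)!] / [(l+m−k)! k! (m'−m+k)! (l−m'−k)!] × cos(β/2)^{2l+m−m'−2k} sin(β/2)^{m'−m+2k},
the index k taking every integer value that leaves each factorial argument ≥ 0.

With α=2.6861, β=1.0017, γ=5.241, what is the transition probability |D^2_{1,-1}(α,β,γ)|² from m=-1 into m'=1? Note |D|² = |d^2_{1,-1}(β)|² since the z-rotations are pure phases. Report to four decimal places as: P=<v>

P=0.2295

Split into d^2_{1,-1}(β=1.0017) × two z-phases.
c=cos(1.0017/2)=0.877175, s=sin(1.0017/2)=0.480171; N=√[6·1·1·6]=6.000000
k∈{0,1} keeps every argument non-negative
  k=0: (−1)^2·6.0000/(2)·0.8772^2·0.4802^2 = +0.532214
  k=1: (−1)^3·6.0000/(6)·0.8772^0·0.4802^4 = -0.053160
d^2_{1,-1}(1.0017) = +0.532214 -0.053160 = +0.479054
|D^2_{1,-1}|² = |d^2_{1,-1}(β)|² = (+0.479054)² = 0.229492 (the z-rotation phases have unit modulus)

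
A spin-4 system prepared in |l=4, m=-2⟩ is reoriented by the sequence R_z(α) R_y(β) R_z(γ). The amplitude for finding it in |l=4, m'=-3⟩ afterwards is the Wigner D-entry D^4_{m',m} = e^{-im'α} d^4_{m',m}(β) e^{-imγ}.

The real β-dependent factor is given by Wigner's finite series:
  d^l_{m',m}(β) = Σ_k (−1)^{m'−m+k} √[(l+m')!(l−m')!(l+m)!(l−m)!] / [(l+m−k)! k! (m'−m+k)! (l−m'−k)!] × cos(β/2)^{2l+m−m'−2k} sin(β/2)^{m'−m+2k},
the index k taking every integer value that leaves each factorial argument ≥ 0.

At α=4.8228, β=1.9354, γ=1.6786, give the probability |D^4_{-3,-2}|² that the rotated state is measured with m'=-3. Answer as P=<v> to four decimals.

Split into d^4_{-3,-2}(β=1.9354) × two z-phases.
Half-angle: c=0.567195, s=0.823583. N=√(1·5040·2·720)=2693.993318
The bounds max(0,m−m')=1 and min(l+m,l−m')=2 give 2 terms
  k=1: (−1)^0·2693.9933/(720)·0.5672^7·0.8236^1 = +0.058197
  k=2: (−1)^1·2693.9933/(240)·0.5672^5·0.8236^3 = -0.368104
d^4_{-3,-2}(1.9354) = +0.058197 -0.368104 = -0.309907
|D^4_{-3,-2}|² = |d^4_{-3,-2}(β)|² = (-0.309907)² = 0.096043 (the z-rotation phases have unit modulus)

P=0.0960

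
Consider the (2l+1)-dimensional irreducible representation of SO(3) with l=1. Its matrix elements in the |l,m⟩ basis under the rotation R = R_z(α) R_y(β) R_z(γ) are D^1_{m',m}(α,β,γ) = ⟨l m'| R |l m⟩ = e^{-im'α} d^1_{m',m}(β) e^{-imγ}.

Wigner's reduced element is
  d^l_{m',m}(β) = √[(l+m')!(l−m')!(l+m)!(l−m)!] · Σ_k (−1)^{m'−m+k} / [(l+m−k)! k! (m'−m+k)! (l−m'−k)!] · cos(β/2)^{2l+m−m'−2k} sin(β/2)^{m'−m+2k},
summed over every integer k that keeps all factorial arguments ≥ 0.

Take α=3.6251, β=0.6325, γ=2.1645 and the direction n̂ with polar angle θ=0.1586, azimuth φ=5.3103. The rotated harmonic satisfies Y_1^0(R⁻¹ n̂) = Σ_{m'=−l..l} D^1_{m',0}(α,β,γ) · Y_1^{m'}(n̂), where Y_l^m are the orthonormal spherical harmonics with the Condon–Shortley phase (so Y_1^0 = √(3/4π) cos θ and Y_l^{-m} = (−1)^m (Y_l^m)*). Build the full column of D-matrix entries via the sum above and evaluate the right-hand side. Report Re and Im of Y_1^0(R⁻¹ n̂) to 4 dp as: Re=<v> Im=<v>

Need the full column D^1_{m',0} for m'=−1..1 at α=3.6251, β=0.6325, γ=2.1645.
cos(β/2)=0.950408, sin(β/2)=0.311005
d^1_{-1,0}: single k=1 term ⇒ +0.418015;  D = -0.370098-0.194330i
d^1_{0,0}: k∈[0..1] ⇒ +0.903276 -0.096724 = +0.806552;  D = +0.806552+0.000000i
d^1_{1,0}: single k=0 term ⇒ -0.418015;  D = +0.370098-0.194330i
Y_1^{m'}(θ=0.1586,φ=5.3103) and Σ D·Y over m':
  (-0.3701-0.1943i)·(+0.0307+0.0451i)  (+0.8066+0.0000i)·(+0.4825+0.0000i)  (+0.3701-0.1943i)·(-0.0307+0.0451i)
Y_1^0(R⁻¹ n̂) = +0.383930+0.000000i

Re=0.3839 Im=0.0000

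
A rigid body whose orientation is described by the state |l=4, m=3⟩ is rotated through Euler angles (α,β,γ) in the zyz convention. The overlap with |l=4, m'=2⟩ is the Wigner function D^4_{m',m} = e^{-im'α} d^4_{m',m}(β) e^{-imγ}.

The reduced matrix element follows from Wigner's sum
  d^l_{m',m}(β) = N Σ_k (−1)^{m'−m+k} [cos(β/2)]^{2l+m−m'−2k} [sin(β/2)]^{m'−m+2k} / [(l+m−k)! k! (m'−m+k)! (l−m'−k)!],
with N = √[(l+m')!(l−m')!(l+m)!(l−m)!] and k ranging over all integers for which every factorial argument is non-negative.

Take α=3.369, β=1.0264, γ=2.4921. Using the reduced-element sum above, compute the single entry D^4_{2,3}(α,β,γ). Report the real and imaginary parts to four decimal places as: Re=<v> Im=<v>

Re=-0.0025 Im=-0.0329

Split into d^4_{2,3}(β=1.0264) × two z-phases.
c=cos(1.0264/2)=0.871178, s=sin(1.0264/2)=0.490968; N=√[720·2·5040·1]=2693.993318
The bounds max(0,m−m')=1 and min(l+m,l−m')=2 give 2 terms
  k=1: (−1)^0·2693.9933/(720)·0.8712^7·0.4910^1 = +0.699624
  k=2: (−1)^1·2693.9933/(240)·0.8712^5·0.4910^3 = -0.666619
d^4_{2,3}(1.0264) = +0.699624 -0.666619 = +0.033005
D = (+0.898342-0.439296i)·(+0.033005)·(+0.368766-0.929522i) = -0.002543-0.032907i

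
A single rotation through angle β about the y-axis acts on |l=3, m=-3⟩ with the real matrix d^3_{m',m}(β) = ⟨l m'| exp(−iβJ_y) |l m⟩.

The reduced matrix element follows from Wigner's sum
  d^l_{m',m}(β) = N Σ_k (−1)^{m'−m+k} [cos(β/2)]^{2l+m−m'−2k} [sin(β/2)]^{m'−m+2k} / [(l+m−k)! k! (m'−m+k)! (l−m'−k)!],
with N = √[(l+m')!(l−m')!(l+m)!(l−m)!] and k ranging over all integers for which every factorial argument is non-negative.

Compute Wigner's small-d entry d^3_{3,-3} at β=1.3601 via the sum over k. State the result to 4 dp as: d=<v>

d^3_{3,-3}(β=1.3601) via Wigner's sum:
With c≡cos(β/2)=0.777541 and s≡sin(β/2)=0.628832, N=[720·1·1·720]^{1/2}=720.000000
k∈{0} keeps every argument non-negative
  k=0: (−1)^6·720.0000/(720)·0.7775^0·0.6288^6 = +0.061831
d^3_{3,-3}(1.3601) = +0.061831

d=0.0618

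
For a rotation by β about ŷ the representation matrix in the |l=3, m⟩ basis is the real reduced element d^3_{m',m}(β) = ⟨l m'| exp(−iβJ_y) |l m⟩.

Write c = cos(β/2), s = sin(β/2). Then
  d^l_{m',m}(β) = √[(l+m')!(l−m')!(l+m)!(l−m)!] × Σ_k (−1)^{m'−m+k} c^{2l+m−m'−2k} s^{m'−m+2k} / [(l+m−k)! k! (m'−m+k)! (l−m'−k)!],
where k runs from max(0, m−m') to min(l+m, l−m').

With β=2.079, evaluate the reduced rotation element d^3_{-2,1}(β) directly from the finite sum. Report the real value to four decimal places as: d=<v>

d=-0.2361

d^3_{-2,1}(β=2.079) via Wigner's sum:
c=cos(2.079/2)=0.506651, s=sin(2.079/2)=0.862151; N=√[1·120·24·2]=75.894664
k∈{3,4} keeps every argument non-negative
  k=3: (−1)^0·75.8947/(12)·0.5067^3·0.8622^3 = +0.527118
  k=4: (−1)^1·75.8947/(24)·0.5067^1·0.8622^5 = -0.763178
d^3_{-2,1}(2.079) = +0.527118 -0.763178 = -0.236060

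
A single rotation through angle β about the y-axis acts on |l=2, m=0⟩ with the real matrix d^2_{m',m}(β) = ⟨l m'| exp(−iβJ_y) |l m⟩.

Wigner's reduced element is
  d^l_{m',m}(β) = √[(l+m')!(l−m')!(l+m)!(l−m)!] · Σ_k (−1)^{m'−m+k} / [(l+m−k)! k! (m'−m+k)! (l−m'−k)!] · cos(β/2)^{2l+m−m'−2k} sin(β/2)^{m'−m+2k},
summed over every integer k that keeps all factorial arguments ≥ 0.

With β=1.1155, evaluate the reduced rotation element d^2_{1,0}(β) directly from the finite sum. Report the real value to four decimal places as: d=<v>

d^2_{1,0}(β=1.1155) via Wigner's sum:
With c≡cos(β/2)=0.848448 and s≡sin(β/2)=0.529279, N=[6·1·2·2]^{1/2}=4.898979
k∈{0,1} keeps every argument non-negative
  k=0: (−1)^1·4.8990/(2)·0.8484^3·0.5293^1 = -0.791837
  k=1: (−1)^2·4.8990/(2)·0.8484^1·0.5293^3 = +0.308144
d^2_{1,0}(1.1155) = -0.791837 +0.308144 = -0.483693

d=-0.4837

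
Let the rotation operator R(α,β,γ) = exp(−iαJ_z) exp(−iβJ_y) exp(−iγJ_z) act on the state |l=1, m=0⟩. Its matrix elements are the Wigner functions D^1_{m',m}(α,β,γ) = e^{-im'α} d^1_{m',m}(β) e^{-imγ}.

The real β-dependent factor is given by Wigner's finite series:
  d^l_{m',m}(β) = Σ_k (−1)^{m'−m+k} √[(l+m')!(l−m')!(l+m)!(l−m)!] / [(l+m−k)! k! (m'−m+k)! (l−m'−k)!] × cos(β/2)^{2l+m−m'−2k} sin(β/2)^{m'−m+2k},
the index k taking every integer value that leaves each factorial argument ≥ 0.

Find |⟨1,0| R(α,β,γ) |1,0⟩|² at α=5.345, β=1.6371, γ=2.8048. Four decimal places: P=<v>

P=0.0044

First d^1_{0,0}(β=1.6371), then the phase factors e^{-i(0)α} and e^{-i(0)γ}:
c=cos(1.6371/2)=0.683281, s=sin(1.6371/2)=0.730156; N=√[1·1·1·1]=1.000000
k∈{0,1} keeps every argument non-negative
  k=0: (−1)^0·1.0000/(1)·0.6833^2·0.7302^0 = +0.466872
  k=1: (−1)^1·1.0000/(1)·0.6833^0·0.7302^2 = -0.533128
d^1_{0,0}(1.6371) = +0.466872 -0.533128 = -0.066255
|D^1_{0,0}|² = |d^1_{0,0}(β)|² = (-0.066255)² = 0.004390 (the z-rotation phases have unit modulus)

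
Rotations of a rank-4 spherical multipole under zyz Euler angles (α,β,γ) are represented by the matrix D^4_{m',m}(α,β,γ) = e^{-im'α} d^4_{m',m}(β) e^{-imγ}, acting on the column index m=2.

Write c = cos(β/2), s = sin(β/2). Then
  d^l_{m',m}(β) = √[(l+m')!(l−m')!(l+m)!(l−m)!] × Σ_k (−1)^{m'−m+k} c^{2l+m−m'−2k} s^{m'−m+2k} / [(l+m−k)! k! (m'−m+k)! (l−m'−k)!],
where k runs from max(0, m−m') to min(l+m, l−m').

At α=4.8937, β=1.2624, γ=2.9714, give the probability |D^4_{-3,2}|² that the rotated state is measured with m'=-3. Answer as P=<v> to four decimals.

First d^4_{-3,2}(β=1.2624), then the phase factors e^{-i(-3)α} and e^{-i(2)γ}:
c=cos(1.2624/2)=0.807320, s=sin(1.2624/2)=0.590114; N=√[1·5040·720·2]=2693.993318
k∈{5,6} keeps every argument non-negative
  k=5: (−1)^0·2693.9933/(240)·0.8073^3·0.5901^5 = +0.422670
  k=6: (−1)^1·2693.9933/(720)·0.8073^1·0.5901^7 = -0.075277
d^4_{-3,2}(1.2624) = +0.422670 -0.075277 = +0.347394
|D^4_{-3,2}|² = |d^4_{-3,2}(β)|² = (+0.347394)² = 0.120682 (the z-rotation phases have unit modulus)

P=0.1207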